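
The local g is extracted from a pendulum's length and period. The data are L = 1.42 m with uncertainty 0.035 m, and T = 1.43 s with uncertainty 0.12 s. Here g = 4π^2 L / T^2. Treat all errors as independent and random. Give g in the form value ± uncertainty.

Since g is a product/quotient, work with relative uncertainties:
  (1·δL/L)² = (1×0.0246)² = 0.000608;  (-2·δT/T)² = (-2×0.0839)² = 0.0282
δg/g = √(0.0288) = 0.170
g = 27.4 m/s^2, so δg = 0.170 × 27.4 = 4.65 m/s^2.

27.4 ± 4.65 m/s^2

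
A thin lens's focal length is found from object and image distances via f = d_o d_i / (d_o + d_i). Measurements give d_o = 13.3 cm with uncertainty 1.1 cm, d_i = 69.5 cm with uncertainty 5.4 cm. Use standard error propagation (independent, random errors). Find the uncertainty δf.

∂f/∂d_o = (d_i/(d_o+d_i))² = 0.705;  ∂f/∂d_i = (d_o/(d_o+d_i))² = 0.0258
δf = √((∂f/∂d_o · δd_o)² + (∂f/∂d_i · δd_i)²) = √(0.601 + 0.0194) = 0.787 cm

0.787 cm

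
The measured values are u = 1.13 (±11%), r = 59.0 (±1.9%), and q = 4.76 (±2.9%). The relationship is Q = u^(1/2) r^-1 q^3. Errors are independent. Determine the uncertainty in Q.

Each factor contributes (exponent × relative error)² to (δQ/Q)²:
  (½·δu/u)² = (0.5×0.110)² = 0.00302;  (-1·δr/r)² = (-1×0.0190)² = 0.000361;  (3·δq/q)² = (3×0.0290)² = 0.00757
δQ/Q = √(0.0110) = 0.105
Q = 1.94, so δQ = 0.105 × 1.94 = 0.203.

0.203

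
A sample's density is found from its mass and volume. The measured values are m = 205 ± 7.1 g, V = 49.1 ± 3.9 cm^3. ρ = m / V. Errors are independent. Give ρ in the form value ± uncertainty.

Each factor contributes (exponent × relative error)² to (δρ/ρ)²:
  (1·δm/m)² = (1×0.0346)² = 0.00120;  (-1·δV/V)² = (-1×0.0794)² = 0.00631
δρ/ρ = √(0.00751) = 0.0867
ρ = 4.18 g/cm^3, so δρ = 0.0867 × 4.18 = 0.362 g/cm^3.

4.18 ± 0.362 g/cm^3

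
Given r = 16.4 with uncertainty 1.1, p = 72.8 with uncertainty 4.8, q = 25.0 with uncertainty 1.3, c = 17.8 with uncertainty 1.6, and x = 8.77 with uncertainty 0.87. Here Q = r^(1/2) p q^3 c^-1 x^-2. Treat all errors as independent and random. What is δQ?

935

Products/powers → add relative errors in quadrature, weighted by exponent:
  (½·δr/r)² = (0.5×0.0671)² = 0.00112;  (1·δp/p)² = (1×0.0659)² = 0.00435;  (3·δq/q)² = (3×0.0520)² = 0.0243;  (-1·δc/c)² = (-1×0.0899)² = 0.00808;  (-2·δx/x)² = (-2×0.0992)² = 0.0394
δQ/Q = √(0.0773) = 0.278
Q = 3360, so δQ = 0.278 × 3360 = 935.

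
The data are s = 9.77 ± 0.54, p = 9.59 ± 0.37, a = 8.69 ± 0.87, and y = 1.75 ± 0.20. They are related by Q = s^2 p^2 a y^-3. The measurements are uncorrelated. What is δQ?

5430

For a monomial Q ∝ s^2, p^2, a, y^-3, fractional errors add in quadrature:
  (2·δs/s)² = (2×0.0553)² = 0.0122;  (2·δp/p)² = (2×0.0386)² = 0.00595;  (1·δa/a)² = (1×0.100)² = 0.0100;  (-3·δy/y)² = (-3×0.114)² = 0.118
δQ/Q = √(0.146) = 0.382
Q = 14200, so δQ = 0.382 × 14200 = 5430.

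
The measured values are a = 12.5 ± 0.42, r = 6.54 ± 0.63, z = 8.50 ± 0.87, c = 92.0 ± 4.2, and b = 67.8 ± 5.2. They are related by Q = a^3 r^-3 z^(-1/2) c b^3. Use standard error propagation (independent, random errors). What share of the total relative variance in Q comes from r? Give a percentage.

(δQ/Q)² = (3·δa/a)² + (-3·δr/r)² + (−½·δz/z)² + (1·δc/c)² + (3·δb/b)²
  a term: (3×0.0336)² = 0.0102
  r term: (-3×0.0963)² = 0.0835
  z term: (-0.5×0.102)² = 0.00262
  c term: (1×0.0457)² = 0.00208
  b term: (3×0.0767)² = 0.0529
Total = 0.151. Share from r = 0.0835/0.151 = 0.552.

55.2%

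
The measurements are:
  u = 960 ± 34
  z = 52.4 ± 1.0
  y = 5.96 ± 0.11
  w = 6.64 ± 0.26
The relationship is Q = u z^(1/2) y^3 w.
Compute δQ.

7.53e+05

Since Q is a product/quotient, work with relative uncertainties:
  (1·δu/u)² = (1×0.0354)² = 0.00125;  (½·δz/z)² = (0.5×0.0191)² = 9.1e-05;  (3·δy/y)² = (3×0.0185)² = 0.00307;  (1·δw/w)² = (1×0.0392)² = 0.00153
δQ/Q = √(0.00594) = 0.0771
Q = 9.77e+06, so δQ = 0.0771 × 9.77e+06 = 7.53e+05.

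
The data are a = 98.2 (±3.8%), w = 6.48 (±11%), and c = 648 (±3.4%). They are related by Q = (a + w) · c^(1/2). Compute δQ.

Let u = a + w = 105. δu = √(δa² + δw²) = √(13.9 + 0.508) = 3.80, so δu/u = 0.0363.
Q is then a monomial in u, c:
δQ/Q = √((δu/u)² + (½·δc/c)²) = √(0.00132 + 0.000289) = 0.0401
Q = 2660, so δQ = 0.0401 × 2660 = 107.

107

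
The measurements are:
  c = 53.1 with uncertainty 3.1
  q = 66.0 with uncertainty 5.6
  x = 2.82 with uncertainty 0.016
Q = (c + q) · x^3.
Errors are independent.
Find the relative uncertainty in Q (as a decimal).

Let u = c + q = 119. δu = √(δc² + δq²) = √(9.61 + 31.4) = 6.40, so δu/u = 0.0537.
Q is then a monomial in u, x:
δQ/Q = √((δu/u)² + (3·δx/x)²) = √(0.00289 + 0.000290) = 0.0564

0.0564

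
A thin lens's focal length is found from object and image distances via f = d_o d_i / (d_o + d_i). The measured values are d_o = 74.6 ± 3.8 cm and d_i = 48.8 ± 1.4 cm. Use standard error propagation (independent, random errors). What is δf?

0.784 cm

∂f/∂d_o = (d_i/(d_o+d_i))² = 0.156;  ∂f/∂d_i = (d_o/(d_o+d_i))² = 0.365
δf = √((∂f/∂d_o · δd_o)² + (∂f/∂d_i · δd_i)²) = √(0.353 + 0.262) = 0.784 cm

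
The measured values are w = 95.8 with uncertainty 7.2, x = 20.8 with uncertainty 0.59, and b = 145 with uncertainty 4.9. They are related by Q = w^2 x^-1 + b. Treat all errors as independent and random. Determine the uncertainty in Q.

67.7

Let p = w^2·x^-1 = 441. δp/p = √((2·δw/w)² + (-1·δx/x)²) = √(0.0226 + 0.000805) = 0.153, so δp = 67.5.
Q = p + b: δQ = √(δp² + δb²) = √(4560 + 24.0) = 67.7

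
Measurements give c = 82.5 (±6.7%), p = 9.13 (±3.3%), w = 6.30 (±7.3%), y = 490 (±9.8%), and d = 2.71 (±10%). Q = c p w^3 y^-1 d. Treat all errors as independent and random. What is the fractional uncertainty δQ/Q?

0.270

Q is a product of powers, so relative uncertainties combine in quadrature:
  (1·δc/c)² = (1×0.0670)² = 0.00449;  (1·δp/p)² = (1×0.0330)² = 0.00109;  (3·δw/w)² = (3×0.0730)² = 0.0480;  (-1·δy/y)² = (-1×0.0980)² = 0.00960;  (1·δd/d)² = (1×0.100)² = 0.0100
δQ/Q = √(0.0731) = 0.270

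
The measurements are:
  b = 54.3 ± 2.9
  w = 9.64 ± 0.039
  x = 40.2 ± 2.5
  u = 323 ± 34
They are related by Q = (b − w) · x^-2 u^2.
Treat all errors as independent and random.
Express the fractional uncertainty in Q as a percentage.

Let h = b − w = 44.7. δh = √(δb² + δw²) = √(8.41 + 0.00152) = 2.90, so δh/h = 0.0649.
Q is then a monomial in h, x, u:
δQ/Q = √((δh/h)² + (-2·δx/x)² + (2·δu/u)²) = √(0.00422 + 0.0155 + 0.0443) = 0.253

25.3%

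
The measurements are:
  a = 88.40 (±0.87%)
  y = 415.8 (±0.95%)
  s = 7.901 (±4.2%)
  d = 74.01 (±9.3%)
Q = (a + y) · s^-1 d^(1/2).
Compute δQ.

34.7

Let u = a + y = 504.2. δu = √(δa² + δy²) = √(0.591 + 15.6) = 4.02, so δu/u = 0.00798.
Q is then a monomial in u, s, d:
δQ/Q = √((δu/u)² + (-1·δs/s)² + (½·δd/d)²) = √(6.37e-05 + 0.00176 + 0.00216) = 0.0632
Q = 549.0, so δQ = 0.0632 × 549.0 = 34.7.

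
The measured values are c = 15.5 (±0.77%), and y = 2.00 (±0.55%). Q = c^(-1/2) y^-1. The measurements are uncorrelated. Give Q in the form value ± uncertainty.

0.127 ± 0.000853

Relative error in a monomial: (δQ/Q)² = Σ (nᵢ · δxᵢ/xᵢ)².
  (−½·δc/c)² = (-0.5×0.00770)² = 1.48e-05;  (-1·δy/y)² = (-1×0.00550)² = 3.03e-05
δQ/Q = √(4.51e-05) = 0.00671
Q = 0.127, so δQ = 0.00671 × 0.127 = 0.000853.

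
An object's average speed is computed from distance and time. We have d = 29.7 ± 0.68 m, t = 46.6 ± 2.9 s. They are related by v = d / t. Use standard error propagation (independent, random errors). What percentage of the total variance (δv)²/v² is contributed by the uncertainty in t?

88.1%

(δv/v)² = (1·δd/d)² + (-1·δt/t)²
  d term: (1×0.0229)² = 0.000524
  t term: (-1×0.0622)² = 0.00387
Total = 0.00440. Share from t = 0.00387/0.00440 = 0.881.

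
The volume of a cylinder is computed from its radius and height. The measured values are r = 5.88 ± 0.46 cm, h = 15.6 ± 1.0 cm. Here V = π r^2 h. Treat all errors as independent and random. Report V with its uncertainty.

1690 ± 287 cm^3

Each factor contributes (exponent × relative error)² to (δV/V)²:
  (2·δr/r)² = (2×0.0782)² = 0.0245;  (1·δh/h)² = (1×0.0641)² = 0.00411
δV/V = √(0.0286) = 0.169
V = 1690 cm^3, so δV = 0.169 × 1690 = 287 cm^3.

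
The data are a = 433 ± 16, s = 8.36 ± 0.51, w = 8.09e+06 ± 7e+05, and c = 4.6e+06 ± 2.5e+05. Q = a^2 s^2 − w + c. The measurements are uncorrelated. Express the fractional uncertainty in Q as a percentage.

Let p = a^2·s^2 = 1.31e+07. δp/p = √((2·δa/a)² + (2·δs/s)²) = √(0.00546 + 0.0149) = 0.143, so δp = 1.87e+06.
Q = p − w + c: δQ = √(δp² + δw² + δc²) = √(3.49e+12 + 4.9e+11 + 6.25e+10) = 2.01e+06
Q = 9.61e+06, so δQ/Q = 2.01e+06/9.61e+06 = 0.209.

20.9%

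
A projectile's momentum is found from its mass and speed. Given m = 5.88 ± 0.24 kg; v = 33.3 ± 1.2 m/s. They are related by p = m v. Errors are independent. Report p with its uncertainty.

Each factor contributes (exponent × relative error)² to (δp/p)²:
  (1·δm/m)² = (1×0.0408)² = 0.00167;  (1·δv/v)² = (1×0.0360)² = 0.00130
δp/p = √(0.00296) = 0.0544
p = 196 kg·m/s, so δp = 0.0544 × 196 = 10.7 kg·m/s.

196 ± 10.7 kg·m/s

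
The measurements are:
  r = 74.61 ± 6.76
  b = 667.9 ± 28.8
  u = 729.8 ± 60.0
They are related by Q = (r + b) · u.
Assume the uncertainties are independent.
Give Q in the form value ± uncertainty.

541900 ± 49500

Let w = r + b = 742.5. δw = √(δr² + δb²) = √(45.7 + 829) = 29.6, so δw/w = 0.0398.
Q is then a monomial in w, u:
δQ/Q = √((δw/w)² + (1·δu/u)²) = √(0.00159 + 0.00676) = 0.0914
Q = 541900, so δQ = 0.0914 × 541900 = 49500.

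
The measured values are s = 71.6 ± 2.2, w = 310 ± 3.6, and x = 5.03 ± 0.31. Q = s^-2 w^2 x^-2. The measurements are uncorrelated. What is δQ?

For a monomial Q ∝ s^-2, w^2, x^-2, fractional errors add in quadrature:
  (-2·δs/s)² = (-2×0.0307)² = 0.00378;  (2·δw/w)² = (2×0.0116)² = 0.000539;  (-2·δx/x)² = (-2×0.0616)² = 0.0152
δQ/Q = √(0.0195) = 0.140
Q = 0.741, so δQ = 0.140 × 0.741 = 0.103.

0.103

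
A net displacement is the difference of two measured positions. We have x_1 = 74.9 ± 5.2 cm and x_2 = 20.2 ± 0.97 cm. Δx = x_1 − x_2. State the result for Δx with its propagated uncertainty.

Absolute uncertainties add in quadrature for a linear combination:
  (δx_1)² = 27.0;  (δx_2)² = 0.941
δΔx = √(28.0) = 5.29 cm
Δx = 54.7 cm.

54.7 ± 5.29 cm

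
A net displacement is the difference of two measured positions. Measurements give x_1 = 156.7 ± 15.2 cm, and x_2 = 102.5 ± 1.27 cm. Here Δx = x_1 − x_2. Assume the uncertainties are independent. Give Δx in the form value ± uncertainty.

Sums and differences: (δΔx)² = Σ (cᵢ δxᵢ)².
  (δx_1)² = 231;  (δx_2)² = 1.61
δΔx = √(233) = 15.3 cm
Δx = 54.20 cm.

54.20 ± 15.3 cm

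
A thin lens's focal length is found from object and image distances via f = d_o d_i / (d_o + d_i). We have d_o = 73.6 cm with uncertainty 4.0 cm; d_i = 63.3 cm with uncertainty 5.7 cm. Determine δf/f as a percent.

5.45%

∂f/∂d_o = (d_i/(d_o+d_i))² = 0.214;  ∂f/∂d_i = (d_o/(d_o+d_i))² = 0.289
δf = √((∂f/∂d_o · δd_o)² + (∂f/∂d_i · δd_i)²) = √(0.731 + 2.71) = 1.86 cm
f = 34.0 cm, so δf/f = 1.86/34.0 = 0.0545.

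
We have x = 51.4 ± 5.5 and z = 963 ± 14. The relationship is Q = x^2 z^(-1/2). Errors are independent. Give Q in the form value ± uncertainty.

Since Q is a product/quotient, work with relative uncertainties:
  (2·δx/x)² = (2×0.107)² = 0.0458;  (−½·δz/z)² = (-0.5×0.0145)² = 5.28e-05
δQ/Q = √(0.0459) = 0.214
Q = 85.1, so δQ = 0.214 × 85.1 = 18.2.

85.1 ± 18.2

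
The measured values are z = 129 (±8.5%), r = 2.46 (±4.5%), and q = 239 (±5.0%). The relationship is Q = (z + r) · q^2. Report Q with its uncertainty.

(7.51 ± 0.978) × 10^6

Let u = z + r = 131. δu = √(δz² + δr²) = √(120 + 0.0123) = 11.0, so δu/u = 0.0834.
Q is then a monomial in u, q:
δQ/Q = √((δu/u)² + (2·δq/q)²) = √(0.00696 + 0.0100) = 0.130
Q = 7.51e+06, so δQ = 0.130 × 7.51e+06 = 9.78e+05.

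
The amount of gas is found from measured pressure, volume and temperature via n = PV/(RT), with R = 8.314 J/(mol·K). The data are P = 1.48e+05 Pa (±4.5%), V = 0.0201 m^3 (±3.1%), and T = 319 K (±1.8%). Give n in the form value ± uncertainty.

1.12 ± 0.0645 mol

For a monomial n ∝ P, V, T^-1, fractional errors add in quadrature:
  (1·δP/P)² = (1×0.0450)² = 0.00202;  (1·δV/V)² = (1×0.0310)² = 0.000961;  (-1·δT/T)² = (-1×0.0180)² = 0.000324
δn/n = √(0.00331) = 0.0575
n = 1.12 mol, so δn = 0.0575 × 1.12 = 0.0645 mol.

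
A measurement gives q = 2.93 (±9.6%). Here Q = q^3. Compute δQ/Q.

0.288

Relative error in a monomial: (δQ/Q)² = Σ (nᵢ · δxᵢ/xᵢ)².
  (3·δq/q)² = (3×0.0960)² = 0.0829
δQ/Q = √(0.0829) = 0.288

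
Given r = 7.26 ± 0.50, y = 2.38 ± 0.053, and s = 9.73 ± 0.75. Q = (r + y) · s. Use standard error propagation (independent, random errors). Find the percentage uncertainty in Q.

Let u = r + y = 9.64. δu = √(δr² + δy²) = √(0.250 + 0.00281) = 0.503, so δu/u = 0.0522.
Q is then a monomial in u, s:
δQ/Q = √((δu/u)² + (1·δs/s)²) = √(0.00272 + 0.00594) = 0.0931

9.31%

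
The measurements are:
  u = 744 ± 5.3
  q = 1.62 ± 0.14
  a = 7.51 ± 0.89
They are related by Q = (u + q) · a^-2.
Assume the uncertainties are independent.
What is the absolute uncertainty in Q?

Let w = u + q = 746. δw = √(δu² + δq²) = √(28.1 + 0.0196) = 5.30, so δw/w = 0.00711.
Q is then a monomial in w, a:
δQ/Q = √((δw/w)² + (-2·δa/a)²) = √(5.06e-05 + 0.0562) = 0.237
Q = 13.2, so δQ = 0.237 × 13.2 = 3.13.

3.13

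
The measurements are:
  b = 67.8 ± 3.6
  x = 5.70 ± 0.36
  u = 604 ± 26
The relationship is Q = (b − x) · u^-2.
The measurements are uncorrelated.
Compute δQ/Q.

0.104

Let w = b − x = 62.1. δw = √(δb² + δx²) = √(13.0 + 0.130) = 3.62, so δw/w = 0.0583.
Q is then a monomial in w, u:
δQ/Q = √((δw/w)² + (-2·δu/u)²) = √(0.00339 + 0.00741) = 0.104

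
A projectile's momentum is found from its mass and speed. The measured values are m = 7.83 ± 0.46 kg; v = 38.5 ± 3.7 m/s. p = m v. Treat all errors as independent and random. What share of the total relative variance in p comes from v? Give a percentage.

(δp/p)² = (1·δm/m)² + (1·δv/v)²
  m term: (1×0.0587)² = 0.00345
  v term: (1×0.0961)² = 0.00924
Total = 0.0127. Share from v = 0.00924/0.0127 = 0.728.

72.8%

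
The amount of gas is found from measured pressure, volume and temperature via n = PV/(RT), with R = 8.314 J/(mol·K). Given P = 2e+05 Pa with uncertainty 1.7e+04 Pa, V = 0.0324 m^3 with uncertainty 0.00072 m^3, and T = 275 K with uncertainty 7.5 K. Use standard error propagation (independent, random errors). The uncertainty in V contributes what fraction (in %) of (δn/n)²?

(δn/n)² = (1·δP/P)² + (1·δV/V)² + (-1·δT/T)²
  P term: (1×0.0850)² = 0.00723
  V term: (1×0.0222)² = 0.000494
  T term: (-1×0.0273)² = 0.000744
Total = 0.00846. Share from V = 0.000494/0.00846 = 0.0584.

5.84%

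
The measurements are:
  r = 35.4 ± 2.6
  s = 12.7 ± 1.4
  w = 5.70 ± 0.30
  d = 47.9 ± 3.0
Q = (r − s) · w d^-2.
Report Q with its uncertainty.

Let u = r − s = 22.7. δu = √(δr² + δs²) = √(6.76 + 1.96) = 2.95, so δu/u = 0.130.
Q is then a monomial in u, w, d:
δQ/Q = √((δu/u)² + (1·δw/w)² + (-2·δd/d)²) = √(0.0169 + 0.00277 + 0.0157) = 0.188
Q = 0.0564, so δQ = 0.188 × 0.0564 = 0.0106.

0.0564 ± 0.0106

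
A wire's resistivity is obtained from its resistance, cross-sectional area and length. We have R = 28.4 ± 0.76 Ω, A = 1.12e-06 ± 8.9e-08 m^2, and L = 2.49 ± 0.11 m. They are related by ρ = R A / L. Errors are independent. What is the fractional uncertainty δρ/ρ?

Products/powers → add relative errors in quadrature, weighted by exponent:
  (1·δR/R)² = (1×0.0268)² = 0.000716;  (1·δA/A)² = (1×0.0795)² = 0.00631;  (-1·δL/L)² = (-1×0.0442)² = 0.00195
δρ/ρ = √(0.00898) = 0.0948

0.0948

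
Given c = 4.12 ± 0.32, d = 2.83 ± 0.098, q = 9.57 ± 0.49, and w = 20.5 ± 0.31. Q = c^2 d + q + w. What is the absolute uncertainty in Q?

Let p = c^2·d = 48.0. δp/p = √((2·δc/c)² + (1·δd/d)²) = √(0.0241 + 0.00120) = 0.159, so δp = 7.65.
Q = p + q + w: δQ = √(δp² + δq² + δw²) = √(58.5 + 0.240 + 0.0961) = 7.67

7.67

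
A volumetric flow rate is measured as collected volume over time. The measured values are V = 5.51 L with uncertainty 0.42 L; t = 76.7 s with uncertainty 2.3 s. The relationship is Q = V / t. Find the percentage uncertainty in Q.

8.19%

For a monomial Q ∝ V, t^-1, fractional errors add in quadrature:
  (1·δV/V)² = (1×0.0762)² = 0.00581;  (-1·δt/t)² = (-1×0.0300)² = 0.000899
δQ/Q = √(0.00671) = 0.0819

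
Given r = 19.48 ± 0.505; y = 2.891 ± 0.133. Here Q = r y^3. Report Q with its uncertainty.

470.7 ± 66.1

Relative error in a monomial: (δQ/Q)² = Σ (nᵢ · δxᵢ/xᵢ)².
  (1·δr/r)² = (1×0.0259)² = 0.000672;  (3·δy/y)² = (3×0.0460)² = 0.0190
δQ/Q = √(0.0197) = 0.140
Q = 470.7, so δQ = 0.140 × 470.7 = 66.1.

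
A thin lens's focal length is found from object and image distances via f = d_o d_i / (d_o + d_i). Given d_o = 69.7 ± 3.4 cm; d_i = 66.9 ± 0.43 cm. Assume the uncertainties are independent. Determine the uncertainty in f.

0.823 cm

∂f/∂d_o = (d_i/(d_o+d_i))² = 0.240;  ∂f/∂d_i = (d_o/(d_o+d_i))² = 0.260
δf = √((∂f/∂d_o · δd_o)² + (∂f/∂d_i · δd_i)²) = √(0.665 + 0.0125) = 0.823 cm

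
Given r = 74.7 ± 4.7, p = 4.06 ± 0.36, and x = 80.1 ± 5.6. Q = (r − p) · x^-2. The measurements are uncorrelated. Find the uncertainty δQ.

0.00171

Let u = r − p = 70.6. δu = √(δr² + δp²) = √(22.1 + 0.130) = 4.71, so δu/u = 0.0667.
Q is then a monomial in u, x:
δQ/Q = √((δu/u)² + (-2·δx/x)²) = √(0.00445 + 0.0196) = 0.155
Q = 0.0110, so δQ = 0.155 × 0.0110 = 0.00171.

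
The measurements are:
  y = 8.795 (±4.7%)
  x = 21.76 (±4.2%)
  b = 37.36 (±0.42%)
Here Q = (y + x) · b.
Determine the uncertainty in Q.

37.8

Let u = y + x = 30.55. δu = √(δy² + δx²) = √(0.171 + 0.835) = 1.00, so δu/u = 0.0328.
Q is then a monomial in u, b:
δQ/Q = √((δu/u)² + (1·δb/b)²) = √(0.00108 + 1.76e-05) = 0.0331
Q = 1142, so δQ = 0.0331 × 1142 = 37.8.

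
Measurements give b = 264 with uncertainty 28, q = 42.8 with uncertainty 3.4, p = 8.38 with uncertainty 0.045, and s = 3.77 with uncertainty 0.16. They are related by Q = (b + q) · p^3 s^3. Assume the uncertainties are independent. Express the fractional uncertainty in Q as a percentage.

Let u = b + q = 307. δu = √(δb² + δq²) = √(784 + 11.6) = 28.2, so δu/u = 0.0919.
Q is then a monomial in u, p, s:
δQ/Q = √((δu/u)² + (3·δp/p)² + (3·δs/s)²) = √(0.00845 + 0.000260 + 0.0162) = 0.158

15.8%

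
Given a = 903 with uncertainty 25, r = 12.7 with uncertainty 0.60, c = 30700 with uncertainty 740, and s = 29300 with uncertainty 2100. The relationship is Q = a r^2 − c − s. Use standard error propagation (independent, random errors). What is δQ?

Let p = a·r^2 = 1.46e+05. δp/p = √((1·δa/a)² + (2·δr/r)²) = √(0.000766 + 0.00893) = 0.0985, so δp = 14300.
Q = p − c − s: δQ = √(δp² + δc² + δs²) = √(2.06e+08 + 5.48e+05 + 4.41e+06) = 14500

14500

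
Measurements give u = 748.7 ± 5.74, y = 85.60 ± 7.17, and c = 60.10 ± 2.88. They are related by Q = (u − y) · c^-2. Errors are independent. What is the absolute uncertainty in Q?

0.0178

Let w = u − y = 663.1. δw = √(δu² + δy²) = √(32.9 + 51.4) = 9.18, so δw/w = 0.0139.
Q is then a monomial in w, c:
δQ/Q = √((δw/w)² + (-2·δc/c)²) = √(0.000192 + 0.00919) = 0.0968
Q = 0.1836, so δQ = 0.0968 × 0.1836 = 0.0178.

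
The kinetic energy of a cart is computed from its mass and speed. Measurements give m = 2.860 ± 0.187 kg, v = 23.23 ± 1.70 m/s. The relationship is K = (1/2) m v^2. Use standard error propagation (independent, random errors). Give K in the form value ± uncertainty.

771.7 ± 124 J

For a monomial K ∝ m, v^2, fractional errors add in quadrature:
  (1·δm/m)² = (1×0.0654)² = 0.00428;  (2·δv/v)² = (2×0.0732)² = 0.0214
δK/K = √(0.0257) = 0.160
K = 771.7 J, so δK = 0.160 × 771.7 = 124 J.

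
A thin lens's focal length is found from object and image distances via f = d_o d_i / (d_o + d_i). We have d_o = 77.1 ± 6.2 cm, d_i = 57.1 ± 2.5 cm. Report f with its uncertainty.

32.8 ± 1.39 cm

∂f/∂d_o = (d_i/(d_o+d_i))² = 0.181;  ∂f/∂d_i = (d_o/(d_o+d_i))² = 0.330
δf = √((∂f/∂d_o · δd_o)² + (∂f/∂d_i · δd_i)²) = √(1.26 + 0.681) = 1.39 cm
f = 32.8 cm.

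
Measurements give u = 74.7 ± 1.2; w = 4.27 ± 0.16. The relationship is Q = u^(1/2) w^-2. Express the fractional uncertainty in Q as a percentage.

Each factor contributes (exponent × relative error)² to (δQ/Q)²:
  (½·δu/u)² = (0.5×0.0161)² = 6.45e-05;  (-2·δw/w)² = (-2×0.0375)² = 0.00562
δQ/Q = √(0.00568) = 0.0754

7.54%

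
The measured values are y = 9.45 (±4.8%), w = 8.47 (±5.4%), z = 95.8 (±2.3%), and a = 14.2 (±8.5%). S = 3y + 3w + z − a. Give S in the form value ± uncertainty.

135 ± 3.17

Each term contributes (cᵢ δxᵢ)² to (δS)²:
  (3·δy)² = 1.85;  (3·δw)² = 1.88;  (δz)² = 4.85;  (δa)² = 1.46
δS = √(10.0) = 3.17
S = 135.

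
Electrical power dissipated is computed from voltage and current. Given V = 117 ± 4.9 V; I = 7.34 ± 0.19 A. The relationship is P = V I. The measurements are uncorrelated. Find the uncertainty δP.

Since P is a product/quotient, work with relative uncertainties:
  (1·δV/V)² = (1×0.0419)² = 0.00175;  (1·δI/I)² = (1×0.0259)² = 0.000670
δP/P = √(0.00242) = 0.0492
P = 859 W, so δP = 0.0492 × 859 = 42.3 W.

42.3 W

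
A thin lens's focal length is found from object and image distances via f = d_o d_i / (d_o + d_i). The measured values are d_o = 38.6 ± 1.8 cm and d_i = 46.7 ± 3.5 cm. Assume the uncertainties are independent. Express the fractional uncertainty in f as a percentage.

∂f/∂d_o = (d_i/(d_o+d_i))² = 0.300;  ∂f/∂d_i = (d_o/(d_o+d_i))² = 0.205
δf = √((∂f/∂d_o · δd_o)² + (∂f/∂d_i · δd_i)²) = √(0.291 + 0.514) = 0.897 cm
f = 21.1 cm, so δf/f = 0.897/21.1 = 0.0424.

4.24%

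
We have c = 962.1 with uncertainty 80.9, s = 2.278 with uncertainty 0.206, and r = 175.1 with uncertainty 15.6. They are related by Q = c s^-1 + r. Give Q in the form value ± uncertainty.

597.4 ± 54.4

Let p = c·s^-1 = 422.3. δp/p = √((1·δc/c)² + (-1·δs/s)²) = √(0.00707 + 0.00818) = 0.123, so δp = 52.2.
Q = p + r: δQ = √(δp² + δr²) = √(2720 + 243) = 54.4
Q = 597.4.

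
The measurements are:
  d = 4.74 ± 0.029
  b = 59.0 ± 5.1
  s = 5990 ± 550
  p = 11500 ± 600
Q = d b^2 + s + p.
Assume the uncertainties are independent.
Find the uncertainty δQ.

2970

Let w = d·b^2 = 16500. δw/w = √((1·δd/d)² + (2·δb/b)²) = √(3.74e-05 + 0.0299) = 0.173, so δw = 2850.
Q = w + s + p: δQ = √(δw² + δs² + δp²) = √(8.15e+06 + 3.02e+05 + 3.6e+05) = 2970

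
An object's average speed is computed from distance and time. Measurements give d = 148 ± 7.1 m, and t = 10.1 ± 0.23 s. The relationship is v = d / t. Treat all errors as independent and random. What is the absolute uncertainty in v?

Since v is a product/quotient, work with relative uncertainties:
  (1·δd/d)² = (1×0.0480)² = 0.00230;  (-1·δt/t)² = (-1×0.0228)² = 0.000519
δv/v = √(0.00282) = 0.0531
v = 14.7 m/s, so δv = 0.0531 × 14.7 = 0.778 m/s.

0.778 m/s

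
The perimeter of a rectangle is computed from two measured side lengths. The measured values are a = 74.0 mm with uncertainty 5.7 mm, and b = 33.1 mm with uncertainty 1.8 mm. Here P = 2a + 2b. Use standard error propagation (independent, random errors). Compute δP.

Each term contributes (cᵢ δxᵢ)² to (δP)²:
  (2·δa)² = 130;  (2·δb)² = 13.0
δP = √(143) = 12.0 mm

12.0 mm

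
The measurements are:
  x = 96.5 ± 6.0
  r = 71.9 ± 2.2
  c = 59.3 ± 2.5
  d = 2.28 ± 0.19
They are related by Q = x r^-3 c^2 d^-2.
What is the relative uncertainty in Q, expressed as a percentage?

Each factor contributes (exponent × relative error)² to (δQ/Q)²:
  (1·δx/x)² = (1×0.0622)² = 0.00387;  (-3·δr/r)² = (-3×0.0306)² = 0.00843;  (2·δc/c)² = (2×0.0422)² = 0.00711;  (-2·δd/d)² = (-2×0.0833)² = 0.0278
δQ/Q = √(0.0472) = 0.217

21.7%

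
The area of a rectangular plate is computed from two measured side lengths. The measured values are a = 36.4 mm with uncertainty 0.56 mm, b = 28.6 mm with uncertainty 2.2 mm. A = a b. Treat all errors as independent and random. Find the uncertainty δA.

81.7 mm^2

Since A is a product/quotient, work with relative uncertainties:
  (1·δa/a)² = (1×0.0154)² = 0.000237;  (1·δb/b)² = (1×0.0769)² = 0.00592
δA/A = √(0.00615) = 0.0784
A = 1040 mm^2, so δA = 0.0784 × 1040 = 81.7 mm^2.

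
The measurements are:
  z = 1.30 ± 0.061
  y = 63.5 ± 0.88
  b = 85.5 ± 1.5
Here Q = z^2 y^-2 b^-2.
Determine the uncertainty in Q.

5.96e-09

Products/powers → add relative errors in quadrature, weighted by exponent:
  (2·δz/z)² = (2×0.0469)² = 0.00881;  (-2·δy/y)² = (-2×0.0139)² = 0.000768;  (-2·δb/b)² = (-2×0.0175)² = 0.00123
δQ/Q = √(0.0108) = 0.104
Q = 5.73e-08, so δQ = 0.104 × 5.73e-08 = 5.96e-09.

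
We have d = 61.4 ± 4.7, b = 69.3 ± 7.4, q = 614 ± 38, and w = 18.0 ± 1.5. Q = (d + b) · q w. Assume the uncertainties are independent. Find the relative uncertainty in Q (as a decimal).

0.124

Let u = d + b = 131. δu = √(δd² + δb²) = √(22.1 + 54.8) = 8.77, so δu/u = 0.0671.
Q is then a monomial in u, q, w:
δQ/Q = √((δu/u)² + (1·δq/q)² + (1·δw/w)²) = √(0.00450 + 0.00383 + 0.00694) = 0.124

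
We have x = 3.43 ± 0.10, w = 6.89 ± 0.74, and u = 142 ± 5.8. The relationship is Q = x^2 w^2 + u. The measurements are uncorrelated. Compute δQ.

124

Let p = x^2·w^2 = 559. δp/p = √((2·δx/x)² + (2·δw/w)²) = √(0.00340 + 0.0461) = 0.223, so δp = 124.
Q = p + u: δQ = √(δp² + δu²) = √(15500 + 33.6) = 124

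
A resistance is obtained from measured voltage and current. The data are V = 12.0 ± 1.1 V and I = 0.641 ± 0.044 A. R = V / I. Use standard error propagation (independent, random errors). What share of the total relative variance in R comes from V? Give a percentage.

(δR/R)² = (1·δV/V)² + (-1·δI/I)²
  V term: (1×0.0917)² = 0.00840
  I term: (-1×0.0686)² = 0.00471
Total = 0.0131. Share from V = 0.00840/0.0131 = 0.641.

64.1%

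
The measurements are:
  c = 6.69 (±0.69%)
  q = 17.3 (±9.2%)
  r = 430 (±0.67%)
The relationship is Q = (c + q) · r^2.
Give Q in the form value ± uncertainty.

Let u = c + q = 24.0. δu = √(δc² + δq²) = √(0.00213 + 2.53) = 1.59, so δu/u = 0.0664.
Q is then a monomial in u, r:
δQ/Q = √((δu/u)² + (2·δr/r)²) = √(0.00441 + 0.000180) = 0.0677
Q = 4.44e+06, so δQ = 0.0677 × 4.44e+06 = 3e+05.

(4.44 ± 0.300) × 10^6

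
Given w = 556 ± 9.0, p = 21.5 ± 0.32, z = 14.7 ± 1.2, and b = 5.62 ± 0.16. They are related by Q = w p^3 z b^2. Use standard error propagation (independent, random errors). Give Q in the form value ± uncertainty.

For a monomial Q ∝ w, p^3, z, b^2, fractional errors add in quadrature:
  (1·δw/w)² = (1×0.0162)² = 0.000262;  (3·δp/p)² = (3×0.0149)² = 0.00199;  (1·δz/z)² = (1×0.0816)² = 0.00666;  (2·δb/b)² = (2×0.0285)² = 0.00324
δQ/Q = √(0.0122) = 0.110
Q = 2.57e+09, so δQ = 0.110 × 2.57e+09 = 2.83e+08.

(2.57 ± 0.283) × 10^9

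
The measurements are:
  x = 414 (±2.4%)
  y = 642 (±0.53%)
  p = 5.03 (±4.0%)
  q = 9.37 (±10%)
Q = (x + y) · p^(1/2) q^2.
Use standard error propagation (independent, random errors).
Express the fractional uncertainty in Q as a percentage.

20.1%

Let u = x + y = 1060. δu = √(δx² + δy²) = √(98.7 + 11.6) = 10.5, so δu/u = 0.00995.
Q is then a monomial in u, p, q:
δQ/Q = √((δu/u)² + (½·δp/p)² + (2·δq/q)²) = √(9.89e-05 + 0.000400 + 0.0400) = 0.201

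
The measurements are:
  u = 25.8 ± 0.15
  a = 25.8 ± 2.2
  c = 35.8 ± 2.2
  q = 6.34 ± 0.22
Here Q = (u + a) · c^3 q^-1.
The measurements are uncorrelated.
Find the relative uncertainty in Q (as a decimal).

0.192

Let w = u + a = 51.6. δw = √(δu² + δa²) = √(0.0225 + 4.84) = 2.21, so δw/w = 0.0427.
Q is then a monomial in w, c, q:
δQ/Q = √((δw/w)² + (3·δc/c)² + (-1·δq/q)²) = √(0.00183 + 0.0340 + 0.00120) = 0.192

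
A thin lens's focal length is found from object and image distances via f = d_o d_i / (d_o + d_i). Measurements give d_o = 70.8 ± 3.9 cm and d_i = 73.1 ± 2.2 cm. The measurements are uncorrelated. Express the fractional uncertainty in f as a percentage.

3.17%

∂f/∂d_o = (d_i/(d_o+d_i))² = 0.258;  ∂f/∂d_i = (d_o/(d_o+d_i))² = 0.242
δf = √((∂f/∂d_o · δd_o)² + (∂f/∂d_i · δd_i)²) = √(1.01 + 0.284) = 1.14 cm
f = 36.0 cm, so δf/f = 1.14/36.0 = 0.0317.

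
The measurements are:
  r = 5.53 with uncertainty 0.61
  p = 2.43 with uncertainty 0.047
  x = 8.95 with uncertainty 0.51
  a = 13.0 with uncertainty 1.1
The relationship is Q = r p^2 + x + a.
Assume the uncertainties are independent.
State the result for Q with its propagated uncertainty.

54.6 ± 4.00

Let w = r·p^2 = 32.7. δw/w = √((1·δr/r)² + (2·δp/p)²) = √(0.0122 + 0.00150) = 0.117, so δw = 3.82.
Q = w + x + a: δQ = √(δw² + δx² + δa²) = √(14.6 + 0.260 + 1.21) = 4.00
Q = 54.6.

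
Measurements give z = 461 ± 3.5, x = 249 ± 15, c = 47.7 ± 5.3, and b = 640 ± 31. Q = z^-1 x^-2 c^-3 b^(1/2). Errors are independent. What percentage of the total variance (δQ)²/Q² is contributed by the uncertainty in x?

11.5%

(δQ/Q)² = (-1·δz/z)² + (-2·δx/x)² + (-3·δc/c)² + (½·δb/b)²
  z term: (-1×0.00759)² = 5.76e-05
  x term: (-2×0.0602)² = 0.0145
  c term: (-3×0.111)² = 0.111
  b term: (0.5×0.0484)² = 0.000587
Total = 0.126. Share from x = 0.0145/0.126 = 0.115.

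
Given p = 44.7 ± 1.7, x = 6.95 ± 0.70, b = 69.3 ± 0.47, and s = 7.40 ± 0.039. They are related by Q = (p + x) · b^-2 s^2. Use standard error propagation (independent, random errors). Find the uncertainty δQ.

Let u = p + x = 51.7. δu = √(δp² + δx²) = √(2.89 + 0.490) = 1.84, so δu/u = 0.0356.
Q is then a monomial in u, b, s:
δQ/Q = √((δu/u)² + (-2·δb/b)² + (2·δs/s)²) = √(0.00127 + 0.000184 + 0.000111) = 0.0395
Q = 0.589, so δQ = 0.0395 × 0.589 = 0.0233.

0.0233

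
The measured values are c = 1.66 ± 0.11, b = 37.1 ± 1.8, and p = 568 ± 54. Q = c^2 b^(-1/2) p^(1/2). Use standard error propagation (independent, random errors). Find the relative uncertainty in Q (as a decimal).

Relative error in a monomial: (δQ/Q)² = Σ (nᵢ · δxᵢ/xᵢ)².
  (2·δc/c)² = (2×0.0663)² = 0.0176;  (−½·δb/b)² = (-0.5×0.0485)² = 0.000588;  (½·δp/p)² = (0.5×0.0951)² = 0.00226
δQ/Q = √(0.0204) = 0.143

0.143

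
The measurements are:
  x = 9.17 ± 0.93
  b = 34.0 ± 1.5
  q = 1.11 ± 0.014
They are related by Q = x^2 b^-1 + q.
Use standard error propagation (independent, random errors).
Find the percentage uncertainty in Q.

14.3%

Let p = x^2·b^-1 = 2.47. δp/p = √((2·δx/x)² + (-1·δb/b)²) = √(0.0411 + 0.00195) = 0.208, so δp = 0.513.
Q = p + q: δQ = √(δp² + δq²) = √(0.264 + 0.000196) = 0.514
Q = 3.58, so δQ/Q = 0.514/3.58 = 0.143.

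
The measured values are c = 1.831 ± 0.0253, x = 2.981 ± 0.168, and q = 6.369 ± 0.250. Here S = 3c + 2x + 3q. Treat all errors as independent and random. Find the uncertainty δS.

0.825

Absolute uncertainties add in quadrature for a linear combination:
  (3·δc)² = 0.00576;  (2·δx)² = 0.113;  (3·δq)² = 0.562
δS = √(0.681) = 0.825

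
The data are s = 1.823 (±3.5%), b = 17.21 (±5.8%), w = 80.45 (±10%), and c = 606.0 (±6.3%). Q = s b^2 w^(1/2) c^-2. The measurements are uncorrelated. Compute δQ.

0.00240

Relative error in a monomial: (δQ/Q)² = Σ (nᵢ · δxᵢ/xᵢ)².
  (1·δs/s)² = (1×0.0350)² = 0.00123;  (2·δb/b)² = (2×0.0580)² = 0.0135;  (½·δw/w)² = (0.5×0.100)² = 0.00250;  (-2·δc/c)² = (-2×0.0630)² = 0.0159
δQ/Q = √(0.0331) = 0.182
Q = 0.01319, so δQ = 0.182 × 0.01319 = 0.00240.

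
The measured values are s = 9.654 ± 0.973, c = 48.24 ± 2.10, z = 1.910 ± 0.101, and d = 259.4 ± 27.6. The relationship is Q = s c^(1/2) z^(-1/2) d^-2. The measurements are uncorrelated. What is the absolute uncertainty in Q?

0.000172

Products/powers → add relative errors in quadrature, weighted by exponent:
  (1·δs/s)² = (1×0.101)² = 0.0102;  (½·δc/c)² = (0.5×0.0435)² = 0.000474;  (−½·δz/z)² = (-0.5×0.0529)² = 0.000699;  (-2·δd/d)² = (-2×0.106)² = 0.0453
δQ/Q = √(0.0566) = 0.238
Q = 0.0007210, so δQ = 0.238 × 0.0007210 = 0.000172.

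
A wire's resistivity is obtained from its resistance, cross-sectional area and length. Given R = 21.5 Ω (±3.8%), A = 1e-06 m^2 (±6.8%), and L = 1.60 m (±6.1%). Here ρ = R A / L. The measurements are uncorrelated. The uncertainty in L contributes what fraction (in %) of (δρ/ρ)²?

(δρ/ρ)² = (1·δR/R)² + (1·δA/A)² + (-1·δL/L)²
  R term: (1×0.0380)² = 0.00144
  A term: (1×0.0680)² = 0.00462
  L term: (-1×0.0610)² = 0.00372
Total = 0.00979. Share from L = 0.00372/0.00979 = 0.380.

38.0%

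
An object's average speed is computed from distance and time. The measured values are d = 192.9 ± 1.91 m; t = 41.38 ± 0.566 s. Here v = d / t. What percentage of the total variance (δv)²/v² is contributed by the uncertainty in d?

34.4%

(δv/v)² = (1·δd/d)² + (-1·δt/t)²
  d term: (1×0.00990)² = 9.8e-05
  t term: (-1×0.0137)² = 0.000187
Total = 0.000285. Share from d = 9.8e-05/0.000285 = 0.344.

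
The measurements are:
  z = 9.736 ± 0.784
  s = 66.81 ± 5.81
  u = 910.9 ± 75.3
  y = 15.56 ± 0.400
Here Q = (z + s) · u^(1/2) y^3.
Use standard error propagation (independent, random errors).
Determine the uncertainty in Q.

1.01e+06

Let w = z + s = 76.55. δw = √(δz² + δs²) = √(0.615 + 33.8) = 5.86, so δw/w = 0.0766.
Q is then a monomial in w, u, y:
δQ/Q = √((δw/w)² + (½·δu/u)² + (3·δy/y)²) = √(0.00587 + 0.00171 + 0.00595) = 0.116
Q = 8.703e+06, so δQ = 0.116 × 8.703e+06 = 1.01e+06.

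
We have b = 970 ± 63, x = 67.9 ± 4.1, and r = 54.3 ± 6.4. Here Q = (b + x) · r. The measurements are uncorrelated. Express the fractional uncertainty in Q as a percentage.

13.3%

Let u = b + x = 1040. δu = √(δb² + δx²) = √(3970 + 16.8) = 63.1, so δu/u = 0.0608.
Q is then a monomial in u, r:
δQ/Q = √((δu/u)² + (1·δr/r)²) = √(0.00370 + 0.0139) = 0.133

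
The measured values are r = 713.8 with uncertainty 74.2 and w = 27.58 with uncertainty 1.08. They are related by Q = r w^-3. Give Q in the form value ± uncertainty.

Products/powers → add relative errors in quadrature, weighted by exponent:
  (1·δr/r)² = (1×0.104)² = 0.0108;  (-3·δw/w)² = (-3×0.0392)² = 0.0138
δQ/Q = √(0.0246) = 0.157
Q = 0.03402, so δQ = 0.157 × 0.03402 = 0.00534.

0.03402 ± 0.00534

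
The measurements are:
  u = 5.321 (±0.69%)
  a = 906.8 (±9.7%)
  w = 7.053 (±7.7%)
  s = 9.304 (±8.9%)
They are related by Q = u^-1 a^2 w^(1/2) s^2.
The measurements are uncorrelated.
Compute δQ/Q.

0.266

Each factor contributes (exponent × relative error)² to (δQ/Q)²:
  (-1·δu/u)² = (-1×0.00690)² = 4.76e-05;  (2·δa/a)² = (2×0.0970)² = 0.0376;  (½·δw/w)² = (0.5×0.0770)² = 0.00148;  (2·δs/s)² = (2×0.0890)² = 0.0317
δQ/Q = √(0.0708) = 0.266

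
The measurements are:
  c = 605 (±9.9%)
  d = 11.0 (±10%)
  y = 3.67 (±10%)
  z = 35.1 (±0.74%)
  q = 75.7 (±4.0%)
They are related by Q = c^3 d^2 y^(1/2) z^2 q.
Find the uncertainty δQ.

1.74e+15

Q is a product of powers, so relative uncertainties combine in quadrature:
  (3·δc/c)² = (3×0.0990)² = 0.0882;  (2·δd/d)² = (2×0.100)² = 0.0400;  (½·δy/y)² = (0.5×0.100)² = 0.00250;  (2·δz/z)² = (2×0.00740)² = 0.000219;  (1·δq/q)² = (1×0.0400)² = 0.00160
δQ/Q = √(0.133) = 0.364
Q = 4.79e+15, so δQ = 0.364 × 4.79e+15 = 1.74e+15.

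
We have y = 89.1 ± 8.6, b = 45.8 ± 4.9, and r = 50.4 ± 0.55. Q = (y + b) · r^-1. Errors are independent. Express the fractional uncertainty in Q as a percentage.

7.42%

Let u = y + b = 135. δu = √(δy² + δb²) = √(74.0 + 24.0) = 9.90, so δu/u = 0.0734.
Q is then a monomial in u, r:
δQ/Q = √((δu/u)² + (-1·δr/r)²) = √(0.00538 + 0.000119) = 0.0742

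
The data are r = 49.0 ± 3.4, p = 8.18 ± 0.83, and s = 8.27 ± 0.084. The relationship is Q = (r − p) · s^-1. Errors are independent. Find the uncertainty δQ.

0.426

Let u = r − p = 40.8. δu = √(δr² + δp²) = √(11.6 + 0.689) = 3.50, so δu/u = 0.0857.
Q is then a monomial in u, s:
δQ/Q = √((δu/u)² + (-1·δs/s)²) = √(0.00735 + 0.000103) = 0.0863
Q = 4.94, so δQ = 0.0863 × 4.94 = 0.426.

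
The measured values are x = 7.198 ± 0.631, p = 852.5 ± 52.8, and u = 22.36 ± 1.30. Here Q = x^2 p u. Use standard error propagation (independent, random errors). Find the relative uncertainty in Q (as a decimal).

0.195

Q is a product of powers, so relative uncertainties combine in quadrature:
  (2·δx/x)² = (2×0.0877)² = 0.0307;  (1·δp/p)² = (1×0.0619)² = 0.00384;  (1·δu/u)² = (1×0.0581)² = 0.00338
δQ/Q = √(0.0380) = 0.195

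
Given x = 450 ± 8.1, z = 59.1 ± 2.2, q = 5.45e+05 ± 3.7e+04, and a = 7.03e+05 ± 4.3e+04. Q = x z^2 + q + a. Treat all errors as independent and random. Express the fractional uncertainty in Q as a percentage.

4.72%

Let p = x·z^2 = 1.57e+06. δp/p = √((1·δx/x)² + (2·δz/z)²) = √(0.000324 + 0.00554) = 0.0766, so δp = 1.2e+05.
Q = p + q + a: δQ = √(δp² + δq² + δa²) = √(1.45e+10 + 1.37e+09 + 1.85e+09) = 1.33e+05
Q = 2.82e+06, so δQ/Q = 1.33e+05/2.82e+06 = 0.0472.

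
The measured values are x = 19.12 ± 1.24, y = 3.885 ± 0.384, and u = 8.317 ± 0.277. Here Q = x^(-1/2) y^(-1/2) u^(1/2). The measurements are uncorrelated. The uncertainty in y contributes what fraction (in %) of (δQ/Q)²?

64.8%

(δQ/Q)² = (−½·δx/x)² + (−½·δy/y)² + (½·δu/u)²
  x term: (-0.5×0.0649)² = 0.00105
  y term: (-0.5×0.0988)² = 0.00244
  u term: (0.5×0.0333)² = 0.000277
Total = 0.00377. Share from y = 0.00244/0.00377 = 0.648.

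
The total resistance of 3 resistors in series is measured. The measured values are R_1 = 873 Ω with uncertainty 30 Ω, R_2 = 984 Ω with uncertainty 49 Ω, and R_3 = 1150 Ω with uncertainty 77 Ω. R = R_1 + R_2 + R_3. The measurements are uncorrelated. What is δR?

96.1 Ω

R is a linear combination, so absolute uncertainties add in quadrature:
  (δR_1)² = 900;  (δR_2)² = 2400;  (δR_3)² = 5930
δR = √(9230) = 96.1 Ω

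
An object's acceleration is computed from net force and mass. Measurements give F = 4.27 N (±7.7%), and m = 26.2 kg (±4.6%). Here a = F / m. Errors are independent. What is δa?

For a monomial a ∝ F, m^-1, fractional errors add in quadrature:
  (1·δF/F)² = (1×0.0770)² = 0.00593;  (-1·δm/m)² = (-1×0.0460)² = 0.00212
δa/a = √(0.00805) = 0.0897
a = 0.163 m/s^2, so δa = 0.0897 × 0.163 = 0.0146 m/s^2.

0.0146 m/s^2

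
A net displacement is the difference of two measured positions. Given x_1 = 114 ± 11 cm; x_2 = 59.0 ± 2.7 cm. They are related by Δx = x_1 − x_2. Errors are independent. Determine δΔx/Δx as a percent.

20.6%

Absolute uncertainties add in quadrature for a linear combination:
  (δx_1)² = 121;  (δx_2)² = 7.29
δΔx = √(128) = 11.3 cm
Δx = 55.0 cm, so δΔx/Δx = 11.3/55.0 = 0.206.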